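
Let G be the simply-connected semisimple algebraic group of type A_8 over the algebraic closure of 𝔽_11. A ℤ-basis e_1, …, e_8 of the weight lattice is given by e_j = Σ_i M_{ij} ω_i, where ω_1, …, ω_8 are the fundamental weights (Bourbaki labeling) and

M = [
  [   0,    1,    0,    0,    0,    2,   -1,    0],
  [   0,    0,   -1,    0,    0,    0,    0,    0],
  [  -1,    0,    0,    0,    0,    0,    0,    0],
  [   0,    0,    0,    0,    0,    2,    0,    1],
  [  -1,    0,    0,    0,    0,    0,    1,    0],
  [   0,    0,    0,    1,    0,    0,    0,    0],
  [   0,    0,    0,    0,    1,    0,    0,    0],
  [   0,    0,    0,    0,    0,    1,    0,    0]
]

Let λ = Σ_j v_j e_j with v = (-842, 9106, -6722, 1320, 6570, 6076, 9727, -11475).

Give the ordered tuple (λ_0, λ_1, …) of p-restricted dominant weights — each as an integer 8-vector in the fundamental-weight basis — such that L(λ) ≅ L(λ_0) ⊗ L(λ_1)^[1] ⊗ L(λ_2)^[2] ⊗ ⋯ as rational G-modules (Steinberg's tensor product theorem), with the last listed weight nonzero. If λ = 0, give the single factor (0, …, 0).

((3, 1, 6, 6, 9, 0, 3, 4), (3, 6, 10, 6, 3, 10, 3, 2), (7, 0, 6, 5, 10, 10, 10, 6), (8, 5, 0, 0, 7, 0, 4, 4))

Converting to the ω-basis (c_i = row i of M dotted with v = (-842, 9106, -6722, 1320, 6570, 6076, 9727, -11475)):
  c_1 = (0)·(-842) + (1)·(9106) + (0)·(-6722) + (0)·(1320) + (0)·(6570) + (2)·(6076) + (-1)·(9727) + (0)·(-11475) = 11531
  c_2 = (0)·(-842) + (0)·(9106) + (-1)·(-6722) + (0)·(1320) + (0)·(6570) + (0)·(6076) + (0)·(9727) + (0)·(-11475) = 6722
  c_3 = (-1)·(-842) + (0)·(9106) + (0)·(-6722) + (0)·(1320) + (0)·(6570) + (0)·(6076) + (0)·(9727) + (0)·(-11475) = 842
  c_4 = (0)·(-842) + (0)·(9106) + (0)·(-6722) + (0)·(1320) + (0)·(6570) + (2)·(6076) + (0)·(9727) + (1)·(-11475) = 677
  c_5 = (-1)·(-842) + (0)·(9106) + (0)·(-6722) + (0)·(1320) + (0)·(6570) + (0)·(6076) + (1)·(9727) + (0)·(-11475) = 10569
  c_6 = (0)·(-842) + (0)·(9106) + (0)·(-6722) + (1)·(1320) + (0)·(6570) + (0)·(6076) + (0)·(9727) + (0)·(-11475) = 1320
  c_7 = (0)·(-842) + (0)·(9106) + (0)·(-6722) + (0)·(1320) + (1)·(6570) + (0)·(6076) + (0)·(9727) + (0)·(-11475) = 6570
  c_8 = (0)·(-842) + (0)·(9106) + (0)·(-6722) + (0)·(1320) + (0)·(6570) + (1)·(6076) + (0)·(9727) + (0)·(-11475) = 6076
Base-11 expansion of each c_i:
  c_1 = 11531 = 3·11^0 + 3·11^1 + 7·11^2 + 8·11^3
  c_2 = 6722 = 1·11^0 + 6·11^1 + 0·11^2 + 5·11^3
  c_3 = 842 = 6·11^0 + 10·11^1 + 6·11^2
  c_4 = 677 = 6·11^0 + 6·11^1 + 5·11^2
  c_5 = 10569 = 9·11^0 + 3·11^1 + 10·11^2 + 7·11^3
  c_6 = 1320 = 0·11^0 + 10·11^1 + 10·11^2
  c_7 = 6570 = 3·11^0 + 3·11^1 + 10·11^2 + 4·11^3
  c_8 = 6076 = 4·11^0 + 2·11^1 + 6·11^2 + 4·11^3
p-restricted factor λ_0 = (3, 1, 6, 6, 9, 0, 3, 4)
p-restricted factor λ_1 = (3, 6, 10, 6, 3, 10, 3, 2)
p-restricted factor λ_2 = (7, 0, 6, 5, 10, 10, 10, 6)
p-restricted factor λ_3 = (8, 5, 0, 0, 7, 0, 4, 4)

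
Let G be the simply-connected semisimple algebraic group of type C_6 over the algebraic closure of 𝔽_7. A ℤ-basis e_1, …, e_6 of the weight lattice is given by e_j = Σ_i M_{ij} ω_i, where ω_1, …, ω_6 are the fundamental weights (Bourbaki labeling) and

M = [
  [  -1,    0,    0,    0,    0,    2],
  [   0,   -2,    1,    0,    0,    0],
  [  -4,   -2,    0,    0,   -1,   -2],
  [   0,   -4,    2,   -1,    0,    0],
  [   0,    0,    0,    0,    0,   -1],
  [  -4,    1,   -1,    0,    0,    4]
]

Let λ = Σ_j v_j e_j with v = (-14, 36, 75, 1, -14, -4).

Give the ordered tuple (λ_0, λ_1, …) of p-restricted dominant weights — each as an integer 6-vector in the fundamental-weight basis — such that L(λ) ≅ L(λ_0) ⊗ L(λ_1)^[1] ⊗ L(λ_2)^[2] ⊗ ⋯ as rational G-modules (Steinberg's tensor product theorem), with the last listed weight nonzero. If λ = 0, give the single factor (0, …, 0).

Converting to the ω-basis (c_i = row i of M dotted with v = (-14, 36, 75, 1, -14, -4)):
  c_1 = (-1)·(-14) + 0·36 + 0·75 + 0·1 + (0)·(-14) + (2)·(-4) = 6
  c_2 = (0)·(-14) + (-2)·(36) + 1·75 + 0·1 + (0)·(-14) + (0)·(-4) = 3
  c_3 = (-4)·(-14) + (-2)·(36) + 0·75 + 0·1 + (-1)·(-14) + (-2)·(-4) = 6
  c_4 = (0)·(-14) + (-4)·(36) + 2·75 + (-1)·(1) + (0)·(-14) + (0)·(-4) = 5
  c_5 = (0)·(-14) + 0·36 + 0·75 + 0·1 + (0)·(-14) + (-1)·(-4) = 4
  c_6 = (-4)·(-14) + 1·36 + (-1)·(75) + 0·1 + (0)·(-14) + (4)·(-4) = 1
p = 7; digits c_i = Σ_j d_{ij}·7^j, 0 ≤ d_{ij} < 7:
  c_1 = 6 = 6·7^0
  c_2 = 3 = 3·7^0
  c_3 = 6 = 6·7^0
  c_4 = 5 = 5·7^0
  c_5 = 4 = 4·7^0
  c_6 = 1 = 1·7^0
Factor λ_0 = (6, 3, 6, 5, 4, 1)

((6, 3, 6, 5, 4, 1),)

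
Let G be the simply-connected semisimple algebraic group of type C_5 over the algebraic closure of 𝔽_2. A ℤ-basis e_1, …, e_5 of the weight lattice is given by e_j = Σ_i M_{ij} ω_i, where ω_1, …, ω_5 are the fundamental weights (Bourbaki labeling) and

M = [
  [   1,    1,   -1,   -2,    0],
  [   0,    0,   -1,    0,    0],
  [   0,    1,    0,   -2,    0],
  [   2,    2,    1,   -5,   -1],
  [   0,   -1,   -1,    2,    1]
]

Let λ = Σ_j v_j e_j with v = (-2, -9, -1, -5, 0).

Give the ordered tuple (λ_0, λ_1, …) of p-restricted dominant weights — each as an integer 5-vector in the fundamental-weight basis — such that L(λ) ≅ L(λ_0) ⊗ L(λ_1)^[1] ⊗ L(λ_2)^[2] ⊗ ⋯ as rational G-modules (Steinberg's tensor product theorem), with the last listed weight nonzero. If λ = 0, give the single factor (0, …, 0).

Change of basis e → ω: c = M·v where v = (-2, -9, -1, -5, 0):
  c_1 = 1*-2 + 1*-9 + -1*-1 + -2*-5 + 0*0 = 0
  c_2 = 0*-2 + 0*-9 + -1*-1 + 0*-5 + 0*0 = 1
  c_3 = 0*-2 + 1*-9 + 0*-1 + -2*-5 + 0*0 = 1
  c_4 = 2*-2 + 2*-9 + 1*-1 + -5*-5 + -1*0 = 2
  c_5 = 0*-2 + -1*-9 + -1*-1 + 2*-5 + 1*0 = 0
p = 2; digits c_i = Σ_j d_{ij}·2^j, 0 ≤ d_{ij} < 2:
  c_1 = 0
  c_2 = 1 = 1·2^0
  c_3 = 1 = 1·2^0
  c_4 = 2 = 0·2^0 + 1·2^1
  c_5 = 0
λ_0 = (0, 1, 1, 0, 0)
λ_1 = (0, 0, 0, 1, 0)

((0, 1, 1, 0, 0), (0, 0, 0, 1, 0))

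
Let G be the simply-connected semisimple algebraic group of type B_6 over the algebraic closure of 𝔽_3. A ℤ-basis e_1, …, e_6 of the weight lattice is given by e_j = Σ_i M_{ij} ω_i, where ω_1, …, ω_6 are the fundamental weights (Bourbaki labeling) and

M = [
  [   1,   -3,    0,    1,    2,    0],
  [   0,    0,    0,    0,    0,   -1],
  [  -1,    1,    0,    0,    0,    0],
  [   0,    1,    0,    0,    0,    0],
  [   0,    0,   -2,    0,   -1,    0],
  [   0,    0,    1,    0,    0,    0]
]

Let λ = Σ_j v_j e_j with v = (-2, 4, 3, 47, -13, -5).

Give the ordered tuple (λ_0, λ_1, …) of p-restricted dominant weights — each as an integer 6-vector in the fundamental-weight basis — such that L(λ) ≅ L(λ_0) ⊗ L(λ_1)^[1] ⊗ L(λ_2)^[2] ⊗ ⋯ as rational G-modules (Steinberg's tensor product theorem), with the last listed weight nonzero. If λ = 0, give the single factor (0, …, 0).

Converting to the ω-basis (c_i = row i of M dotted with v = (-2, 4, 3, 47, -13, -5)):
  c_1 = (1)·(-2) + (-3)·(4) + 0·3 + 1·47 + (2)·(-13) + (0)·(-5) = 7
  c_2 = (0)·(-2) + 0·4 + 0·3 + 0·47 + (0)·(-13) + (-1)·(-5) = 5
  c_3 = (-1)·(-2) + 1·4 + 0·3 + 0·47 + (0)·(-13) + (0)·(-5) = 6
  c_4 = (0)·(-2) + 1·4 + 0·3 + 0·47 + (0)·(-13) + (0)·(-5) = 4
  c_5 = (0)·(-2) + 0·4 + (-2)·(3) + 0·47 + (-1)·(-13) + (0)·(-5) = 7
  c_6 = (0)·(-2) + 0·4 + 1·3 + 0·47 + (0)·(-13) + (0)·(-5) = 3
Writing each c_i in base p = 3:
  c_1 = 7 = 1·3^0 + 2·3^1
  c_2 = 5 = 2·3^0 + 1·3^1
  c_3 = 6 = 0·3^0 + 2·3^1
  c_4 = 4 = 1·3^0 + 1·3^1
  c_5 = 7 = 1·3^0 + 2·3^1
  c_6 = 3 = 0·3^0 + 1·3^1
Factor λ_0 = (1, 2, 0, 1, 1, 0)
Factor λ_1 = (2, 1, 2, 1, 2, 1)

((1, 2, 0, 1, 1, 0), (2, 1, 2, 1, 2, 1))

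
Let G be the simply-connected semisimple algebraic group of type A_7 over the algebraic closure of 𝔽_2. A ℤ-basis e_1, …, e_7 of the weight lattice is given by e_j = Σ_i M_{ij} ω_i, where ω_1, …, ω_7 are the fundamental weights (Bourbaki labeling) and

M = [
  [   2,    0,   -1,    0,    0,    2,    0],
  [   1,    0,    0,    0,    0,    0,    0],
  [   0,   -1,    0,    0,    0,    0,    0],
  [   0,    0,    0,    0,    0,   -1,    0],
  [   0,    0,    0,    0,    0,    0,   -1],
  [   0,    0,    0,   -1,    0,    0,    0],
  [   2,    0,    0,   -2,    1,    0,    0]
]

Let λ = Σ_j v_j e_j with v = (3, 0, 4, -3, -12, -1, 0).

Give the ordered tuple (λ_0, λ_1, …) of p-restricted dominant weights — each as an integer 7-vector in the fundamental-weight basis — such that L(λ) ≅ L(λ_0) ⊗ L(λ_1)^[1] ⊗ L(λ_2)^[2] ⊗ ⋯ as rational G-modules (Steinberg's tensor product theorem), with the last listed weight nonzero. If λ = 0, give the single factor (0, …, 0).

((0, 1, 0, 1, 0, 1, 0), (0, 1, 0, 0, 0, 1, 0))

ω-coordinates c = M·v, v = (3, 0, 4, -3, -12, -1, 0):
  c_1 = 2*3 + 0*0 + -1*4 + 0*-3 + 0*-12 + 2*-1 + 0*0 = 0
  c_2 = 1*3 + 0*0 + 0*4 + 0*-3 + 0*-12 + 0*-1 + 0*0 = 3
  c_3 = 0*3 + -1*0 + 0*4 + 0*-3 + 0*-12 + 0*-1 + 0*0 = 0
  c_4 = 0*3 + 0*0 + 0*4 + 0*-3 + 0*-12 + -1*-1 + 0*0 = 1
  c_5 = 0*3 + 0*0 + 0*4 + 0*-3 + 0*-12 + 0*-1 + -1*0 = 0
  c_6 = 0*3 + 0*0 + 0*4 + -1*-3 + 0*-12 + 0*-1 + 0*0 = 3
  c_7 = 2*3 + 0*0 + 0*4 + -2*-3 + 1*-12 + 0*-1 + 0*0 = 0
Expand coordinatewise in base 2:
  c_1 = 0
  c_2 = 3 = 1·2^0 + 1·2^1
  c_3 = 0
  c_4 = 1 = 1·2^0
  c_5 = 0
  c_6 = 3 = 1·2^0 + 1·2^1
  c_7 = 0
Factor λ_0 = (0, 1, 0, 1, 0, 1, 0)
Factor λ_1 = (0, 1, 0, 0, 0, 1, 0)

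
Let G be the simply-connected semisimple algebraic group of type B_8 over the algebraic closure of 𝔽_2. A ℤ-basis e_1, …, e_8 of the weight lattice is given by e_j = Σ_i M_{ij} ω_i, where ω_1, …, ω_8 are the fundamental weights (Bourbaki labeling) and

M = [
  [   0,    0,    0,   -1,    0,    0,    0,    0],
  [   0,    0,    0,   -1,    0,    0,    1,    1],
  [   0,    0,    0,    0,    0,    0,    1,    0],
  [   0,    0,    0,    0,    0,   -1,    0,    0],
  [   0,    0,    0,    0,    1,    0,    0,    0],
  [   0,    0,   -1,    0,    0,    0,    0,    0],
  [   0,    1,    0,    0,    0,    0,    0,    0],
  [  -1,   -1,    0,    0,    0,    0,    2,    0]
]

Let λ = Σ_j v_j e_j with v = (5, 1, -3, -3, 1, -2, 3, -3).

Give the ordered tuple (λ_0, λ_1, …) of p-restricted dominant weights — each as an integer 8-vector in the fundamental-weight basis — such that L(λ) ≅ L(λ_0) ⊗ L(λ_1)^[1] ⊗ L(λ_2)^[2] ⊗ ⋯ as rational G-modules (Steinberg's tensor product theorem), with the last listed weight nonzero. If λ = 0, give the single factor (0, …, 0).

Change of basis e → ω: c = M·v where v = (5, 1, -3, -3, 1, -2, 3, -3):
  c_1 = 0*5 + 0*1 + 0*-3 + -1*-3 + 0*1 + 0*-2 + 0*3 + 0*-3 = 3
  c_2 = 0*5 + 0*1 + 0*-3 + -1*-3 + 0*1 + 0*-2 + 1*3 + 1*-3 = 3
  c_3 = 0*5 + 0*1 + 0*-3 + 0*-3 + 0*1 + 0*-2 + 1*3 + 0*-3 = 3
  c_4 = 0*5 + 0*1 + 0*-3 + 0*-3 + 0*1 + -1*-2 + 0*3 + 0*-3 = 2
  c_5 = 0*5 + 0*1 + 0*-3 + 0*-3 + 1*1 + 0*-2 + 0*3 + 0*-3 = 1
  c_6 = 0*5 + 0*1 + -1*-3 + 0*-3 + 0*1 + 0*-2 + 0*3 + 0*-3 = 3
  c_7 = 0*5 + 1*1 + 0*-3 + 0*-3 + 0*1 + 0*-2 + 0*3 + 0*-3 = 1
  c_8 = -1*5 + -1*1 + 0*-3 + 0*-3 + 0*1 + 0*-2 + 2*3 + 0*-3 = 0
p = 2; digits c_i = Σ_j d_{ij}·2^j, 0 ≤ d_{ij} < 2:
  c_1 = 3 = 1·2^0 + 1·2^1
  c_2 = 3 = 1·2^0 + 1·2^1
  c_3 = 3 = 1·2^0 + 1·2^1
  c_4 = 2 = 0·2^0 + 1·2^1
  c_5 = 1 = 1·2^0
  c_6 = 3 = 1·2^0 + 1·2^1
  c_7 = 1 = 1·2^0
  c_8 = 0
p-restricted factor λ_0 = (1, 1, 1, 0, 1, 1, 1, 0)
p-restricted factor λ_1 = (1, 1, 1, 1, 0, 1, 0, 0)

((1, 1, 1, 0, 1, 1, 1, 0), (1, 1, 1, 1, 0, 1, 0, 0))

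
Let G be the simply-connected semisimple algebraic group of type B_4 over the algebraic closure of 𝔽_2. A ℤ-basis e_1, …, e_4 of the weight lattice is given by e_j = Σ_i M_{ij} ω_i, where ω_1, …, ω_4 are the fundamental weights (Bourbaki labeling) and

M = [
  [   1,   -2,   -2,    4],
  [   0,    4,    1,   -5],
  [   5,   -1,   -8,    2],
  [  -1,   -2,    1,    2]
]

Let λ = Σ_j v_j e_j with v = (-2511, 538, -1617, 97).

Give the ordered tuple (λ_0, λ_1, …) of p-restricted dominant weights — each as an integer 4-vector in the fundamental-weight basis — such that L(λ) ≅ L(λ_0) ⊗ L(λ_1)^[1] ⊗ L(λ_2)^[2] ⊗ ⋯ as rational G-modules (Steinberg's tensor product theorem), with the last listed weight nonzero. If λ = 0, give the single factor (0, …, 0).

Change of basis e → ω: c = M·v where v = (-2511, 538, -1617, 97):
  c_1 = 1*-2511 + -2*538 + -2*-1617 + 4*97 = 35
  c_2 = 0*-2511 + 4*538 + 1*-1617 + -5*97 = 50
  c_3 = 5*-2511 + -1*538 + -8*-1617 + 2*97 = 37
  c_4 = -1*-2511 + -2*538 + 1*-1617 + 2*97 = 12
Expand coordinatewise in base 2:
  c_1 = 35 = 1·2^0 + 1·2^1 + 0·2^2 + 0·2^3 + 0·2^4 + 1·2^5
  c_2 = 50 = 0·2^0 + 1·2^1 + 0·2^2 + 0·2^3 + 1·2^4 + 1·2^5
  c_3 = 37 = 1·2^0 + 0·2^1 + 1·2^2 + 0·2^3 + 0·2^4 + 1·2^5
  c_4 = 12 = 0·2^0 + 0·2^1 + 1·2^2 + 1·2^3
Factor λ_0 = (1, 0, 1, 0)
Factor λ_1 = (1, 1, 0, 0)
Factor λ_2 = (0, 0, 1, 1)
Factor λ_3 = (0, 0, 0, 1)
Factor λ_4 = (0, 1, 0, 0)
Factor λ_5 = (1, 1, 1, 0)

((1, 0, 1, 0), (1, 1, 0, 0), (0, 0, 1, 1), (0, 0, 0, 1), (0, 1, 0, 0), (1, 1, 1, 0))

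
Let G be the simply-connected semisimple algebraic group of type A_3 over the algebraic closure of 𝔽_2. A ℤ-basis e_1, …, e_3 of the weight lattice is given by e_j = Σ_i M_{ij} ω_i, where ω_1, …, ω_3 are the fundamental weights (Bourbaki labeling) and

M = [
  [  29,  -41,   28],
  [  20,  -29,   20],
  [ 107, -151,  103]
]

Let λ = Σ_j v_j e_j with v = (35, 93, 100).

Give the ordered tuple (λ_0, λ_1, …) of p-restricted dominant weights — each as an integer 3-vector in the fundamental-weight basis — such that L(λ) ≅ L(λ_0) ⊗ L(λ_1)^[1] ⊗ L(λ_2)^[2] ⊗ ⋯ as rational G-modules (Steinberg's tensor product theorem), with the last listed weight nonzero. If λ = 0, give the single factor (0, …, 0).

Converting to the ω-basis (c_i = row i of M dotted with v = (35, 93, 100)):
  c_1 = 29·35 + (-41)·(93) + 28·100 = 2
  c_2 = 20·35 + (-29)·(93) + 20·100 = 3
  c_3 = 107·35 + (-151)·(93) + 103·100 = 2
Writing each c_i in base p = 2:
  c_1 = 2 = 0·2^0 + 1·2^1
  c_2 = 3 = 1·2^0 + 1·2^1
  c_3 = 2 = 0·2^0 + 1·2^1
p-restricted factor λ_0 = (0, 1, 0)
p-restricted factor λ_1 = (1, 1, 1)

((0, 1, 0), (1, 1, 1))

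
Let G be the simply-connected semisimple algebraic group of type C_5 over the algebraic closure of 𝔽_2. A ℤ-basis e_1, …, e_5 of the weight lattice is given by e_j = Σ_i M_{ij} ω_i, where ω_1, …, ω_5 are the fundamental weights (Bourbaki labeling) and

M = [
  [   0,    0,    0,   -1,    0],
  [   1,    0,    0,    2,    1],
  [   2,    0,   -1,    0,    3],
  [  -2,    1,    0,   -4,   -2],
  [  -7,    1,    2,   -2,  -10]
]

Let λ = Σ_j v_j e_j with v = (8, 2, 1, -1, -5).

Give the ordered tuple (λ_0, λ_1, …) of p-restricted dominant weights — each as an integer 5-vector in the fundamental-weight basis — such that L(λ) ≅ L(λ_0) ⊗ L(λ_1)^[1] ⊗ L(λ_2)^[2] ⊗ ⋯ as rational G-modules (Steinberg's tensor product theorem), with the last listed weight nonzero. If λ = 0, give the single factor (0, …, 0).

Change of basis e → ω: c = M·v where v = (8, 2, 1, -1, -5):
  c_1 = 0*8 + 0*2 + 0*1 + -1*-1 + 0*-5 = 1
  c_2 = 1*8 + 0*2 + 0*1 + 2*-1 + 1*-5 = 1
  c_3 = 2*8 + 0*2 + -1*1 + 0*-1 + 3*-5 = 0
  c_4 = -2*8 + 1*2 + 0*1 + -4*-1 + -2*-5 = 0
  c_5 = -7*8 + 1*2 + 2*1 + -2*-1 + -10*-5 = 0
Writing each c_i in base p = 2:
  c_1 = 1 = 1·2^0
  c_2 = 1 = 1·2^0
  c_3 = 0
  c_4 = 0
  c_5 = 0
p-restricted factor λ_0 = (1, 1, 0, 0, 0)

((1, 1, 0, 0, 0),)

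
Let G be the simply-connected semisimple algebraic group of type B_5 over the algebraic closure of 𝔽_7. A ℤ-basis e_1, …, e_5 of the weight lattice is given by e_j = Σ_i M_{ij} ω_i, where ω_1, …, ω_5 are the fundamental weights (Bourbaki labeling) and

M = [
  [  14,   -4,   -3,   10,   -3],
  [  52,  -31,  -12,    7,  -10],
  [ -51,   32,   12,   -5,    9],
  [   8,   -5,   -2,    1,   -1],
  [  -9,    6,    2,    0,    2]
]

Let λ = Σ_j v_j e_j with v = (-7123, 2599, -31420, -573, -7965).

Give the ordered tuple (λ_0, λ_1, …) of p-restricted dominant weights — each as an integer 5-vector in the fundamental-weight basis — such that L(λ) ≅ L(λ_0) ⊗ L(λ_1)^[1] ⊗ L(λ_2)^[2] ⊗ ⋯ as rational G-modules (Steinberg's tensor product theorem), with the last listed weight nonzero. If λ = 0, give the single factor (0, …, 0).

((4, 6, 0, 1, 0), (0, 6, 6, 1, 0), (5, 6, 4, 5, 5), (6, 4, 1, 0, 2))

In the fundamental-weight basis, λ has coordinates c = M·v (v = (-7123, 2599, -31420, -573, -7965)):
  c_1 = (14)·(-7123) + (-4)·(2599) + (-3)·(-31420) + (10)·(-573) + (-3)·(-7965) = 2307
  c_2 = (52)·(-7123) + (-31)·(2599) + (-12)·(-31420) + (7)·(-573) + (-10)·(-7965) = 1714
  c_3 = (-51)·(-7123) + (32)·(2599) + (12)·(-31420) + (-5)·(-573) + (9)·(-7965) = 581
  c_4 = (8)·(-7123) + (-5)·(2599) + (-2)·(-31420) + (1)·(-573) + (-1)·(-7965) = 253
  c_5 = (-9)·(-7123) + (6)·(2599) + (2)·(-31420) + (0)·(-573) + (2)·(-7965) = 931
Writing each c_i in base p = 7:
  c_1 = 2307 = 4·7^0 + 0·7^1 + 5·7^2 + 6·7^3
  c_2 = 1714 = 6·7^0 + 6·7^1 + 6·7^2 + 4·7^3
  c_3 = 581 = 0·7^0 + 6·7^1 + 4·7^2 + 1·7^3
  c_4 = 253 = 1·7^0 + 1·7^1 + 5·7^2
  c_5 = 931 = 0·7^0 + 0·7^1 + 5·7^2 + 2·7^3
λ_0 = (4, 6, 0, 1, 0)
λ_1 = (0, 6, 6, 1, 0)
λ_2 = (5, 6, 4, 5, 5)
λ_3 = (6, 4, 1, 0, 2)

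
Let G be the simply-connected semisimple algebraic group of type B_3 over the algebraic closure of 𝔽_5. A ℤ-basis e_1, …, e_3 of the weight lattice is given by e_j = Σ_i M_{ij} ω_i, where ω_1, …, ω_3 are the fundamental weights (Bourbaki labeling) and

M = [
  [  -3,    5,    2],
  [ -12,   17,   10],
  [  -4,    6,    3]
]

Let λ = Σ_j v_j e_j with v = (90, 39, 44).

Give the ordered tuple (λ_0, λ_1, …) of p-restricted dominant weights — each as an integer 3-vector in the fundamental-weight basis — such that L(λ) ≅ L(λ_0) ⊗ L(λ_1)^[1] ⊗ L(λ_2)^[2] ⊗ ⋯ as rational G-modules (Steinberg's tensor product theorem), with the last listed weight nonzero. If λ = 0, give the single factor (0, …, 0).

((3, 3, 1), (2, 4, 1))

Compute c_i = Σ_j M_{ij} v_j with v = (90, 39, 44):
  c_1 = (-3)·(90) + 5·39 + 2·44 = 13
  c_2 = (-12)·(90) + 17·39 + 10·44 = 23
  c_3 = (-4)·(90) + 6·39 + 3·44 = 6
Expand coordinatewise in base 5:
  c_1 = 13 = 3·5^0 + 2·5^1
  c_2 = 23 = 3·5^0 + 4·5^1
  c_3 = 6 = 1·5^0 + 1·5^1
p-restricted factor λ_0 = (3, 3, 1)
p-restricted factor λ_1 = (2, 4, 1)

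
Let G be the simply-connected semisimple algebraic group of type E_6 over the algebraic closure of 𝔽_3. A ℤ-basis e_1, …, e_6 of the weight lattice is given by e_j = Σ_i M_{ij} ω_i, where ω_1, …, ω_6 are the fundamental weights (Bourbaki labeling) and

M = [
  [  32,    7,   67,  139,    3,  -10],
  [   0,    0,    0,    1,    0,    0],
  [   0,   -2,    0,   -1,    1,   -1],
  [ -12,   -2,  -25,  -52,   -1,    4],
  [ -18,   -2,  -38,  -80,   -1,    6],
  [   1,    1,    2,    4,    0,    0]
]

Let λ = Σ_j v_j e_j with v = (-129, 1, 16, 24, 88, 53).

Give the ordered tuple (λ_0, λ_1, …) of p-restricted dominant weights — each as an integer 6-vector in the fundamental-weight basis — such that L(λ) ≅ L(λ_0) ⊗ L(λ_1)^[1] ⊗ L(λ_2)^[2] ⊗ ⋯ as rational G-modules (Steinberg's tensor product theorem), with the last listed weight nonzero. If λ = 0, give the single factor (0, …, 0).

((0, 0, 0, 1, 1, 0), (1, 2, 0, 1, 1, 0), (2, 2, 1, 2, 2, 0))

In the fundamental-weight basis, λ has coordinates c = M·v (v = (-129, 1, 16, 24, 88, 53)):
  c_1 = 32*-129 + 7*1 + 67*16 + 139*24 + 3*88 + -10*53 = 21
  c_2 = 0*-129 + 0*1 + 0*16 + 1*24 + 0*88 + 0*53 = 24
  c_3 = 0*-129 + -2*1 + 0*16 + -1*24 + 1*88 + -1*53 = 9
  c_4 = -12*-129 + -2*1 + -25*16 + -52*24 + -1*88 + 4*53 = 22
  c_5 = -18*-129 + -2*1 + -38*16 + -80*24 + -1*88 + 6*53 = 22
  c_6 = 1*-129 + 1*1 + 2*16 + 4*24 + 0*88 + 0*53 = 0
Base-3 expansion of each c_i:
  c_1 = 21 = 0·3^0 + 1·3^1 + 2·3^2
  c_2 = 24 = 0·3^0 + 2·3^1 + 2·3^2
  c_3 = 9 = 0·3^0 + 0·3^1 + 1·3^2
  c_4 = 22 = 1·3^0 + 1·3^1 + 2·3^2
  c_5 = 22 = 1·3^0 + 1·3^1 + 2·3^2
  c_6 = 0
λ_0 = (0, 0, 0, 1, 1, 0)
λ_1 = (1, 2, 0, 1, 1, 0)
λ_2 = (2, 2, 1, 2, 2, 0)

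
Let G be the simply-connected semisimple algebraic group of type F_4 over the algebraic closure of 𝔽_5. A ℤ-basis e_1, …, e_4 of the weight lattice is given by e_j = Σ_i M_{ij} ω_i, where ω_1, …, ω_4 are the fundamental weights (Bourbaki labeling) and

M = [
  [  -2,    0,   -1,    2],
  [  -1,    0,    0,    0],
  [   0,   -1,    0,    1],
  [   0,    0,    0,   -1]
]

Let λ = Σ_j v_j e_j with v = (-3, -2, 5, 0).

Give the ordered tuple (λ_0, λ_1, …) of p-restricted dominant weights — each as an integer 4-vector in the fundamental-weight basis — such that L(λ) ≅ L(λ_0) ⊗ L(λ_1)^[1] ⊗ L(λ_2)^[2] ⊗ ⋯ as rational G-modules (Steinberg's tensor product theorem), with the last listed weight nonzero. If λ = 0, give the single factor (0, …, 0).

Change of basis e → ω: c = M·v where v = (-3, -2, 5, 0):
  c_1 = -2*-3 + 0*-2 + -1*5 + 2*0 = 1
  c_2 = -1*-3 + 0*-2 + 0*5 + 0*0 = 3
  c_3 = 0*-3 + -1*-2 + 0*5 + 1*0 = 2
  c_4 = 0*-3 + 0*-2 + 0*5 + -1*0 = 0
Base-5 expansion of each c_i:
  c_1 = 1 = 1·5^0
  c_2 = 3 = 3·5^0
  c_3 = 2 = 2·5^0
  c_4 = 0
p-restricted factor λ_0 = (1, 3, 2, 0)

((1, 3, 2, 0),)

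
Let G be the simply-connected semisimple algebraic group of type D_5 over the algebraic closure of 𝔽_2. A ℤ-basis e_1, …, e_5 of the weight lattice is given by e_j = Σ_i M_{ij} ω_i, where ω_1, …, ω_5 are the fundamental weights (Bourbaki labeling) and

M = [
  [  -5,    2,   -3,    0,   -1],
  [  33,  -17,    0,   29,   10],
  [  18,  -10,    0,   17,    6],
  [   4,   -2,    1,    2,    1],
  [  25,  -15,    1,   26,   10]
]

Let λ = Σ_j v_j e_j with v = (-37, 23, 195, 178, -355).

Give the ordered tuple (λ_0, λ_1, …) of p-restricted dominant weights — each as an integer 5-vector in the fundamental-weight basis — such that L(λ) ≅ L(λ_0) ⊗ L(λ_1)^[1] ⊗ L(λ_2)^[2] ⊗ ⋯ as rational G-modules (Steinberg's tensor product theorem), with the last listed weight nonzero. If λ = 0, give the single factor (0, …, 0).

((1, 0, 0, 0, 1), (0, 0, 0, 1, 1))

In the fundamental-weight basis, λ has coordinates c = M·v (v = (-37, 23, 195, 178, -355)):
  c_1 = (-5)·(-37) + 2·23 + (-3)·(195) + 0·178 + (-1)·(-355) = 1
  c_2 = (33)·(-37) + (-17)·(23) + 0·195 + 29·178 + (10)·(-355) = 0
  c_3 = (18)·(-37) + (-10)·(23) + 0·195 + 17·178 + (6)·(-355) = 0
  c_4 = (4)·(-37) + (-2)·(23) + 1·195 + 2·178 + (1)·(-355) = 2
  c_5 = (25)·(-37) + (-15)·(23) + 1·195 + 26·178 + (10)·(-355) = 3
Base-2 expansion of each c_i:
  c_1 = 1 = 1·2^0
  c_2 = 0
  c_3 = 0
  c_4 = 2 = 0·2^0 + 1·2^1
  c_5 = 3 = 1·2^0 + 1·2^1
Factor λ_0 = (1, 0, 0, 0, 1)
Factor λ_1 = (0, 0, 0, 1, 1)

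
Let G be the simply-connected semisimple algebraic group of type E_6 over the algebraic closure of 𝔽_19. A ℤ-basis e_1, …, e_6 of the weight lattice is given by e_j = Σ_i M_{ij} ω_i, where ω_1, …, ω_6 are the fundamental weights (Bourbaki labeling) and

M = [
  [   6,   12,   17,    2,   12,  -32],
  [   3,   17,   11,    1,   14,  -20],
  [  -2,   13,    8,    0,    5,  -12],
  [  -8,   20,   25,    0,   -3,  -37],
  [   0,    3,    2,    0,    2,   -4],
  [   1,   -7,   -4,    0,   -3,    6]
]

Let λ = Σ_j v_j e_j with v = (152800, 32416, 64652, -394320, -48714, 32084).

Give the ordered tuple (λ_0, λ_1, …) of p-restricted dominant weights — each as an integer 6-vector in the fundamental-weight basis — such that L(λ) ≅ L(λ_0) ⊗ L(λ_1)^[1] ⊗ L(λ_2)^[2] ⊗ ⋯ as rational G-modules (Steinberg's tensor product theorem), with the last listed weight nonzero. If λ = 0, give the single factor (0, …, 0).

ω-coordinates c = M·v, v = (152800, 32416, 64652, -394320, -48714, 32084):
  c_1 = 6·152800 + 12·32416 + 17·64652 + (2)·(-394320) + (12)·(-48714) + (-32)·(32084) = 4980
  c_2 = 3·152800 + 17·32416 + 11·64652 + (1)·(-394320) + (14)·(-48714) + (-20)·(32084) = 2648
  c_3 = (-2)·(152800) + 13·32416 + 8·64652 + (0)·(-394320) + (5)·(-48714) + (-12)·(32084) = 4446
  c_4 = (-8)·(152800) + 20·32416 + 25·64652 + (0)·(-394320) + (-3)·(-48714) + (-37)·(32084) = 1254
  c_5 = 0·152800 + 3·32416 + 2·64652 + (0)·(-394320) + (2)·(-48714) + (-4)·(32084) = 788
  c_6 = 1·152800 + (-7)·(32416) + (-4)·(64652) + (0)·(-394320) + (-3)·(-48714) + 6·32084 = 5926
Expand coordinatewise in base 19:
  c_1 = 4980 = 2·19^0 + 15·19^1 + 13·19^2
  c_2 = 2648 = 7·19^0 + 6·19^1 + 7·19^2
  c_3 = 4446 = 0·19^0 + 6·19^1 + 12·19^2
  c_4 = 1254 = 0·19^0 + 9·19^1 + 3·19^2
  c_5 = 788 = 9·19^0 + 3·19^1 + 2·19^2
  c_6 = 5926 = 17·19^0 + 7·19^1 + 16·19^2
λ_0 = (2, 7, 0, 0, 9, 17)
λ_1 = (15, 6, 6, 9, 3, 7)
λ_2 = (13, 7, 12, 3, 2, 16)

((2, 7, 0, 0, 9, 17), (15, 6, 6, 9, 3, 7), (13, 7, 12, 3, 2, 16))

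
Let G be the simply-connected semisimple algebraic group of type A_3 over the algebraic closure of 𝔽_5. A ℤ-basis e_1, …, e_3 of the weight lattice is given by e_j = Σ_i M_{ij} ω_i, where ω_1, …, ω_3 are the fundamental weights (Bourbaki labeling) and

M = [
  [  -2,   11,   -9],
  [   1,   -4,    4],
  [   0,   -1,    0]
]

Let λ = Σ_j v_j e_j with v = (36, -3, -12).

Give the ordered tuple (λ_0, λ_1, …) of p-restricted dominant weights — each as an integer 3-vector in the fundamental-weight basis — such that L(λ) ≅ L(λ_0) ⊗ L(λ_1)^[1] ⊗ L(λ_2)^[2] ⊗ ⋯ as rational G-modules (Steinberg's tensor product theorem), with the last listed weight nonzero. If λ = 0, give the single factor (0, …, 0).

((3, 0, 3),)

Change of basis e → ω: c = M·v where v = (36, -3, -12):
  c_1 = -2*36 + 11*-3 + -9*-12 = 3
  c_2 = 1*36 + -4*-3 + 4*-12 = 0
  c_3 = 0*36 + -1*-3 + 0*-12 = 3
Base-5 expansion of each c_i:
  c_1 = 3 = 3·5^0
  c_2 = 0
  c_3 = 3 = 3·5^0
λ_0 = (3, 0, 3)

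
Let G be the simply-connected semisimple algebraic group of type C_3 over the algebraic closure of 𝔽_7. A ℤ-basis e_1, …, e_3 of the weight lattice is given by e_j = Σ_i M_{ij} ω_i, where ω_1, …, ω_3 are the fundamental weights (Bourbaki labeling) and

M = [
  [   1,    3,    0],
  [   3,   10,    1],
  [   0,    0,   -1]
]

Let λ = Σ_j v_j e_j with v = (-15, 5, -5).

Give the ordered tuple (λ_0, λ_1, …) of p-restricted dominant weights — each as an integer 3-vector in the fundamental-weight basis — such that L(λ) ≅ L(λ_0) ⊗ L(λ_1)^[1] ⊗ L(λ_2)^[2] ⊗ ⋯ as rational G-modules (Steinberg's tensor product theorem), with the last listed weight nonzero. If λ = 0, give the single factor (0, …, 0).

In the fundamental-weight basis, λ has coordinates c = M·v (v = (-15, 5, -5)):
  c_1 = 1*-15 + 3*5 + 0*-5 = 0
  c_2 = 3*-15 + 10*5 + 1*-5 = 0
  c_3 = 0*-15 + 0*5 + -1*-5 = 5
Expand coordinatewise in base 7:
  c_1 = 0
  c_2 = 0
  c_3 = 5 = 5·7^0
Factor λ_0 = (0, 0, 5)

((0, 0, 5),)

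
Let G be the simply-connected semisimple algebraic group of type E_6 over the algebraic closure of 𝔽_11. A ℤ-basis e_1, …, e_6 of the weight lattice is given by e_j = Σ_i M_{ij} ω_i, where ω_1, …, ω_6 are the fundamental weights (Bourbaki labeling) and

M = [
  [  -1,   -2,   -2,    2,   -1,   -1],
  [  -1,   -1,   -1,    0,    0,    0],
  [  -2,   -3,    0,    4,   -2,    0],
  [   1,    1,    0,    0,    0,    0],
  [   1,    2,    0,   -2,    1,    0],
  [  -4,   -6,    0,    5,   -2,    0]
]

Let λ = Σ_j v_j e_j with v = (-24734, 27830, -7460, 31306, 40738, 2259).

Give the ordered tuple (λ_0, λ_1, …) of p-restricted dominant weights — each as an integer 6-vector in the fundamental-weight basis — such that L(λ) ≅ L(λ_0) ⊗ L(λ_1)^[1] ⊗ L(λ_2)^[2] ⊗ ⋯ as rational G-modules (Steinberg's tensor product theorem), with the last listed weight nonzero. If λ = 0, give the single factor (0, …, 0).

Converting to the ω-basis (c_i = row i of M dotted with v = (-24734, 27830, -7460, 31306, 40738, 2259)):
  c_1 = (-1)·(-24734) + (-2)·(27830) + (-2)·(-7460) + (2)·(31306) + (-1)·(40738) + (-1)·(2259) = 3609
  c_2 = (-1)·(-24734) + (-1)·(27830) + (-1)·(-7460) + (0)·(31306) + (0)·(40738) + (0)·(2259) = 4364
  c_3 = (-2)·(-24734) + (-3)·(27830) + (0)·(-7460) + (4)·(31306) + (-2)·(40738) + (0)·(2259) = 9726
  c_4 = (1)·(-24734) + (1)·(27830) + (0)·(-7460) + (0)·(31306) + (0)·(40738) + (0)·(2259) = 3096
  c_5 = (1)·(-24734) + (2)·(27830) + (0)·(-7460) + (-2)·(31306) + (1)·(40738) + (0)·(2259) = 9052
  c_6 = (-4)·(-24734) + (-6)·(27830) + (0)·(-7460) + (5)·(31306) + (-2)·(40738) + (0)·(2259) = 7010
Writing each c_i in base p = 11:
  c_1 = 3609 = 1·11^0 + 9·11^1 + 7·11^2 + 2·11^3
  c_2 = 4364 = 8·11^0 + 0·11^1 + 3·11^2 + 3·11^3
  c_3 = 9726 = 2·11^0 + 4·11^1 + 3·11^2 + 7·11^3
  c_4 = 3096 = 5·11^0 + 6·11^1 + 3·11^2 + 2·11^3
  c_5 = 9052 = 10·11^0 + 8·11^1 + 8·11^2 + 6·11^3
  c_6 = 7010 = 3·11^0 + 10·11^1 + 2·11^2 + 5·11^3
p-restricted factor λ_0 = (1, 8, 2, 5, 10, 3)
p-restricted factor λ_1 = (9, 0, 4, 6, 8, 10)
p-restricted factor λ_2 = (7, 3, 3, 3, 8, 2)
p-restricted factor λ_3 = (2, 3, 7, 2, 6, 5)

((1, 8, 2, 5, 10, 3), (9, 0, 4, 6, 8, 10), (7, 3, 3, 3, 8, 2), (2, 3, 7, 2, 6, 5))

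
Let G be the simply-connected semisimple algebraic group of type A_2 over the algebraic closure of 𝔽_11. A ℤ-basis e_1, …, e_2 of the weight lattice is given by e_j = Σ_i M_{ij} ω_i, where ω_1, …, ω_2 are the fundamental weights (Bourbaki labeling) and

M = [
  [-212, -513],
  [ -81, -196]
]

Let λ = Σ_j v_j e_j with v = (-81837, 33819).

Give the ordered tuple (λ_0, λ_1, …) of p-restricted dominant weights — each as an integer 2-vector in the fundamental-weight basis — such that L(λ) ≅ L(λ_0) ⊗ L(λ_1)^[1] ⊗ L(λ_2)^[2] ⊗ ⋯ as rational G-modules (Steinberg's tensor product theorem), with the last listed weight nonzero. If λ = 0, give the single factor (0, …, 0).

ω-coordinates c = M·v, v = (-81837, 33819):
  c_1 = (-212)·(-81837) + (-513)·(33819) = 297
  c_2 = (-81)·(-81837) + (-196)·(33819) = 273
Expand coordinatewise in base 11:
  c_1 = 297 = 0·11^0 + 5·11^1 + 2·11^2
  c_2 = 273 = 9·11^0 + 2·11^1 + 2·11^2
p-restricted factor λ_0 = (0, 9)
p-restricted factor λ_1 = (5, 2)
p-restricted factor λ_2 = (2, 2)

((0, 9), (5, 2), (2, 2))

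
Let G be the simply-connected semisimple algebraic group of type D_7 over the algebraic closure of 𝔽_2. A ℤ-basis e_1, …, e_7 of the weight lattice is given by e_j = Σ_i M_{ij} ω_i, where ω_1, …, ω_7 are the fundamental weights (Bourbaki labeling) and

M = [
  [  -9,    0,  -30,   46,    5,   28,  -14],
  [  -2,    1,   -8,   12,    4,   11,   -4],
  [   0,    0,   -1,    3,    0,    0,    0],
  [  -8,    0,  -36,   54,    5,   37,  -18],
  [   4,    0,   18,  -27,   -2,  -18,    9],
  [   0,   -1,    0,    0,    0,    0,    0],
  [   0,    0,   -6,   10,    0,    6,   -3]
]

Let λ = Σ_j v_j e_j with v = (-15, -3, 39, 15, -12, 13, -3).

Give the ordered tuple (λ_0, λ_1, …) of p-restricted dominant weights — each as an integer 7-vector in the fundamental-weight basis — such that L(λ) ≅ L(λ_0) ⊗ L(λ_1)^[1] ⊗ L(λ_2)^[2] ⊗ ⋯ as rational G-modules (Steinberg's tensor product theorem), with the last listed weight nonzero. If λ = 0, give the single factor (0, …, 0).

In the fundamental-weight basis, λ has coordinates c = M·v (v = (-15, -3, 39, 15, -12, 13, -3)):
  c_1 = (-9)·(-15) + (0)·(-3) + (-30)·(39) + (46)·(15) + (5)·(-12) + (28)·(13) + (-14)·(-3) = 1
  c_2 = (-2)·(-15) + (1)·(-3) + (-8)·(39) + (12)·(15) + (4)·(-12) + (11)·(13) + (-4)·(-3) = 2
  c_3 = (0)·(-15) + (0)·(-3) + (-1)·(39) + (3)·(15) + (0)·(-12) + (0)·(13) + (0)·(-3) = 6
  c_4 = (-8)·(-15) + (0)·(-3) + (-36)·(39) + (54)·(15) + (5)·(-12) + (37)·(13) + (-18)·(-3) = 1
  c_5 = (4)·(-15) + (0)·(-3) + (18)·(39) + (-27)·(15) + (-2)·(-12) + (-18)·(13) + (9)·(-3) = 0
  c_6 = (0)·(-15) + (-1)·(-3) + (0)·(39) + (0)·(15) + (0)·(-12) + (0)·(13) + (0)·(-3) = 3
  c_7 = (0)·(-15) + (0)·(-3) + (-6)·(39) + (10)·(15) + (0)·(-12) + (6)·(13) + (-3)·(-3) = 3
Writing each c_i in base p = 2:
  c_1 = 1 = 1·2^0
  c_2 = 2 = 0·2^0 + 1·2^1
  c_3 = 6 = 0·2^0 + 1·2^1 + 1·2^2
  c_4 = 1 = 1·2^0
  c_5 = 0
  c_6 = 3 = 1·2^0 + 1·2^1
  c_7 = 3 = 1·2^0 + 1·2^1
λ_0 = (1, 0, 0, 1, 0, 1, 1)
λ_1 = (0, 1, 1, 0, 0, 1, 1)
λ_2 = (0, 0, 1, 0, 0, 0, 0)

((1, 0, 0, 1, 0, 1, 1), (0, 1, 1, 0, 0, 1, 1), (0, 0, 1, 0, 0, 0, 0))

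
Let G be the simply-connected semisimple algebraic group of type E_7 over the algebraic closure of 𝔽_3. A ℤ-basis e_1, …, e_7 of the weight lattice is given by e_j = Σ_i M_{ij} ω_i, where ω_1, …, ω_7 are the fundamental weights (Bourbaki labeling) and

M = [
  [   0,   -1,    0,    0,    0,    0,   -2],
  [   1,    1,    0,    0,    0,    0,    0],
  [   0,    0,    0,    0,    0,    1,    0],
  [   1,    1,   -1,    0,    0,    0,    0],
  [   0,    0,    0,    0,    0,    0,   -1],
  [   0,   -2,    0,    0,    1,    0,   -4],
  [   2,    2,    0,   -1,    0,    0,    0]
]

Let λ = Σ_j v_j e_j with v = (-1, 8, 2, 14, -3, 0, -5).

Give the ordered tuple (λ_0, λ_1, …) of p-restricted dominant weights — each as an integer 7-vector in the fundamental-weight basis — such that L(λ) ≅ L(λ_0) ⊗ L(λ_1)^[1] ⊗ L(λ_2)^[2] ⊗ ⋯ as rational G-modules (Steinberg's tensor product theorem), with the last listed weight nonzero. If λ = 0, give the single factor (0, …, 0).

In the fundamental-weight basis, λ has coordinates c = M·v (v = (-1, 8, 2, 14, -3, 0, -5)):
  c_1 = (0)·(-1) + (-1)·(8) + (0)·(2) + (0)·(14) + (0)·(-3) + (0)·(0) + (-2)·(-5) = 2
  c_2 = (1)·(-1) + (1)·(8) + (0)·(2) + (0)·(14) + (0)·(-3) + (0)·(0) + (0)·(-5) = 7
  c_3 = (0)·(-1) + (0)·(8) + (0)·(2) + (0)·(14) + (0)·(-3) + (1)·(0) + (0)·(-5) = 0
  c_4 = (1)·(-1) + (1)·(8) + (-1)·(2) + (0)·(14) + (0)·(-3) + (0)·(0) + (0)·(-5) = 5
  c_5 = (0)·(-1) + (0)·(8) + (0)·(2) + (0)·(14) + (0)·(-3) + (0)·(0) + (-1)·(-5) = 5
  c_6 = (0)·(-1) + (-2)·(8) + (0)·(2) + (0)·(14) + (1)·(-3) + (0)·(0) + (-4)·(-5) = 1
  c_7 = (2)·(-1) + (2)·(8) + (0)·(2) + (-1)·(14) + (0)·(-3) + (0)·(0) + (0)·(-5) = 0
Writing each c_i in base p = 3:
  c_1 = 2 = 2·3^0
  c_2 = 7 = 1·3^0 + 2·3^1
  c_3 = 0
  c_4 = 5 = 2·3^0 + 1·3^1
  c_5 = 5 = 2·3^0 + 1·3^1
  c_6 = 1 = 1·3^0
  c_7 = 0
λ_0 = (2, 1, 0, 2, 2, 1, 0)
λ_1 = (0, 2, 0, 1, 1, 0, 0)

((2, 1, 0, 2, 2, 1, 0), (0, 2, 0, 1, 1, 0, 0))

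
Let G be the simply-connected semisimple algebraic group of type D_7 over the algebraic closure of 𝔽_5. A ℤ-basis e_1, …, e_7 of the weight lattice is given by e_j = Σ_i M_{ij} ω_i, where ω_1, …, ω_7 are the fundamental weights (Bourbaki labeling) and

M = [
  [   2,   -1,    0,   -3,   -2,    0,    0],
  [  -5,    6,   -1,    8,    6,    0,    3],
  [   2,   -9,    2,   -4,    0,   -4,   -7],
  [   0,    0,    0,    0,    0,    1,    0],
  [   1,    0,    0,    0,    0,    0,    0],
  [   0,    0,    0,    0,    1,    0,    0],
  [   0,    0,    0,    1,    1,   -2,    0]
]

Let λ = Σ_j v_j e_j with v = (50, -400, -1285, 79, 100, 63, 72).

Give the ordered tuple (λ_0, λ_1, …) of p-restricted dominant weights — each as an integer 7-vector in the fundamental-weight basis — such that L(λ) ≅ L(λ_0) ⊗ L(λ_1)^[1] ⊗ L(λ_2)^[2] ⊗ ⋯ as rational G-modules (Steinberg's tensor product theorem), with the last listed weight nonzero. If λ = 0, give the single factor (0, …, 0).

Compute c_i = Σ_j M_{ij} v_j with v = (50, -400, -1285, 79, 100, 63, 72):
  c_1 = 2*50 + -1*-400 + 0*-1285 + -3*79 + -2*100 + 0*63 + 0*72 = 63
  c_2 = -5*50 + 6*-400 + -1*-1285 + 8*79 + 6*100 + 0*63 + 3*72 = 83
  c_3 = 2*50 + -9*-400 + 2*-1285 + -4*79 + 0*100 + -4*63 + -7*72 = 58
  c_4 = 0*50 + 0*-400 + 0*-1285 + 0*79 + 0*100 + 1*63 + 0*72 = 63
  c_5 = 1*50 + 0*-400 + 0*-1285 + 0*79 + 0*100 + 0*63 + 0*72 = 50
  c_6 = 0*50 + 0*-400 + 0*-1285 + 0*79 + 1*100 + 0*63 + 0*72 = 100
  c_7 = 0*50 + 0*-400 + 0*-1285 + 1*79 + 1*100 + -2*63 + 0*72 = 53
p = 5; digits c_i = Σ_j d_{ij}·5^j, 0 ≤ d_{ij} < 5:
  c_1 = 63 = 3·5^0 + 2·5^1 + 2·5^2
  c_2 = 83 = 3·5^0 + 1·5^1 + 3·5^2
  c_3 = 58 = 3·5^0 + 1·5^1 + 2·5^2
  c_4 = 63 = 3·5^0 + 2·5^1 + 2·5^2
  c_5 = 50 = 0·5^0 + 0·5^1 + 2·5^2
  c_6 = 100 = 0·5^0 + 0·5^1 + 4·5^2
  c_7 = 53 = 3·5^0 + 0·5^1 + 2·5^2
Factor λ_0 = (3, 3, 3, 3, 0, 0, 3)
Factor λ_1 = (2, 1, 1, 2, 0, 0, 0)
Factor λ_2 = (2, 3, 2, 2, 2, 4, 2)

((3, 3, 3, 3, 0, 0, 3), (2, 1, 1, 2, 0, 0, 0), (2, 3, 2, 2, 2, 4, 2))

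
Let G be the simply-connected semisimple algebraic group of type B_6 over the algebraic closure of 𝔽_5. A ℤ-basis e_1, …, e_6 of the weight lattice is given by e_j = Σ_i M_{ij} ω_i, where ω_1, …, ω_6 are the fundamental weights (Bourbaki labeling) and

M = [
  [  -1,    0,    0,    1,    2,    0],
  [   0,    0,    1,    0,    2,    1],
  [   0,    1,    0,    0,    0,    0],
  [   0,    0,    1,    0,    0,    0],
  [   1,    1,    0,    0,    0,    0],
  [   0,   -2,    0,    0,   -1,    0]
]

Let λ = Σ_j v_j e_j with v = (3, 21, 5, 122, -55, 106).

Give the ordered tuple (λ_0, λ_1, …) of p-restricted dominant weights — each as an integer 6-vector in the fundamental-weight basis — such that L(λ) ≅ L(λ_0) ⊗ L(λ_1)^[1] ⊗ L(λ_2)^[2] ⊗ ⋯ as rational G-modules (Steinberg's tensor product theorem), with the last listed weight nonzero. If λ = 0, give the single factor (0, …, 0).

In the fundamental-weight basis, λ has coordinates c = M·v (v = (3, 21, 5, 122, -55, 106)):
  c_1 = (-1)·(3) + 0·21 + 0·5 + 1·122 + (2)·(-55) + 0·106 = 9
  c_2 = 0·3 + 0·21 + 1·5 + 0·122 + (2)·(-55) + 1·106 = 1
  c_3 = 0·3 + 1·21 + 0·5 + 0·122 + (0)·(-55) + 0·106 = 21
  c_4 = 0·3 + 0·21 + 1·5 + 0·122 + (0)·(-55) + 0·106 = 5
  c_5 = 1·3 + 1·21 + 0·5 + 0·122 + (0)·(-55) + 0·106 = 24
  c_6 = 0·3 + (-2)·(21) + 0·5 + 0·122 + (-1)·(-55) + 0·106 = 13
p = 5; digits c_i = Σ_j d_{ij}·5^j, 0 ≤ d_{ij} < 5:
  c_1 = 9 = 4·5^0 + 1·5^1
  c_2 = 1 = 1·5^0
  c_3 = 21 = 1·5^0 + 4·5^1
  c_4 = 5 = 0·5^0 + 1·5^1
  c_5 = 24 = 4·5^0 + 4·5^1
  c_6 = 13 = 3·5^0 + 2·5^1
λ_0 = (4, 1, 1, 0, 4, 3)
λ_1 = (1, 0, 4, 1, 4, 2)

((4, 1, 1, 0, 4, 3), (1, 0, 4, 1, 4, 2))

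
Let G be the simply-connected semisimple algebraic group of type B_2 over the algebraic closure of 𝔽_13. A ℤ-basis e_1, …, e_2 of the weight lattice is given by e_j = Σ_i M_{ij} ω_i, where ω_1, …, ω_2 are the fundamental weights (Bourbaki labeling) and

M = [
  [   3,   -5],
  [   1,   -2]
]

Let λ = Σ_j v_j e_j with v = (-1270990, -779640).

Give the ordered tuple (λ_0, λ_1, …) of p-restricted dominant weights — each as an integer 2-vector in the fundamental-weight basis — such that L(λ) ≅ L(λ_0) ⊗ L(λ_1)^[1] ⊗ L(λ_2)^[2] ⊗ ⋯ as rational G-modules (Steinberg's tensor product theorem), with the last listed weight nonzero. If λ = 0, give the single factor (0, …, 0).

In the fundamental-weight basis, λ has coordinates c = M·v (v = (-1270990, -779640)):
  c_1 = (3)·(-1270990) + (-5)·(-779640) = 85230
  c_2 = (1)·(-1270990) + (-2)·(-779640) = 288290
Expand coordinatewise in base 13:
  c_1 = 85230 = 2·13^0 + 4·13^1 + 10·13^2 + 12·13^3 + 2·13^4
  c_2 = 288290 = 2·13^0 + 11·13^1 + 2·13^2 + 1·13^3 + 10·13^4
p-restricted factor λ_0 = (2, 2)
p-restricted factor λ_1 = (4, 11)
p-restricted factor λ_2 = (10, 2)
p-restricted factor λ_3 = (12, 1)
p-restricted factor λ_4 = (2, 10)

((2, 2), (4, 11), (10, 2), (12, 1), (2, 10))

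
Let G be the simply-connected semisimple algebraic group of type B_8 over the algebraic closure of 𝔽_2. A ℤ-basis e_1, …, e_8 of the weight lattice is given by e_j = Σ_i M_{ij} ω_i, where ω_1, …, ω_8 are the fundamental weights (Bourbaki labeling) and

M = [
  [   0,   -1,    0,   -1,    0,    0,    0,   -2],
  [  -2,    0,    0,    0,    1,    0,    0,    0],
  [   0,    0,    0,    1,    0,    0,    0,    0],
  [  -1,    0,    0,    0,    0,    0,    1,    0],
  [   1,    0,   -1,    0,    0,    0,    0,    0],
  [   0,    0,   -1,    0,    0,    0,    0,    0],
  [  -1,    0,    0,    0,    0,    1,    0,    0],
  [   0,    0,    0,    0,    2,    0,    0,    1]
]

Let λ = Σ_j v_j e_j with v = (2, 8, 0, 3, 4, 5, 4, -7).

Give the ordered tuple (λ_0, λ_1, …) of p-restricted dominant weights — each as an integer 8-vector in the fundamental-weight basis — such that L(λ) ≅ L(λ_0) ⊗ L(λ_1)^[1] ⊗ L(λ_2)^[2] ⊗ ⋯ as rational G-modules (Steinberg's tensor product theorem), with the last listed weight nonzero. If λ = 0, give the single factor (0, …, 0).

ω-coordinates c = M·v, v = (2, 8, 0, 3, 4, 5, 4, -7):
  c_1 = 0·2 + (-1)·(8) + 0·0 + (-1)·(3) + 0·4 + 0·5 + 0·4 + (-2)·(-7) = 3
  c_2 = (-2)·(2) + 0·8 + 0·0 + 0·3 + 1·4 + 0·5 + 0·4 + (0)·(-7) = 0
  c_3 = 0·2 + 0·8 + 0·0 + 1·3 + 0·4 + 0·5 + 0·4 + (0)·(-7) = 3
  c_4 = (-1)·(2) + 0·8 + 0·0 + 0·3 + 0·4 + 0·5 + 1·4 + (0)·(-7) = 2
  c_5 = 1·2 + 0·8 + (-1)·(0) + 0·3 + 0·4 + 0·5 + 0·4 + (0)·(-7) = 2
  c_6 = 0·2 + 0·8 + (-1)·(0) + 0·3 + 0·4 + 0·5 + 0·4 + (0)·(-7) = 0
  c_7 = (-1)·(2) + 0·8 + 0·0 + 0·3 + 0·4 + 1·5 + 0·4 + (0)·(-7) = 3
  c_8 = 0·2 + 0·8 + 0·0 + 0·3 + 2·4 + 0·5 + 0·4 + (1)·(-7) = 1
Base-2 expansion of each c_i:
  c_1 = 3 = 1·2^0 + 1·2^1
  c_2 = 0
  c_3 = 3 = 1·2^0 + 1·2^1
  c_4 = 2 = 0·2^0 + 1·2^1
  c_5 = 2 = 0·2^0 + 1·2^1
  c_6 = 0
  c_7 = 3 = 1·2^0 + 1·2^1
  c_8 = 1 = 1·2^0
λ_0 = (1, 0, 1, 0, 0, 0, 1, 1)
λ_1 = (1, 0, 1, 1, 1, 0, 1, 0)

((1, 0, 1, 0, 0, 0, 1, 1), (1, 0, 1, 1, 1, 0, 1, 0))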